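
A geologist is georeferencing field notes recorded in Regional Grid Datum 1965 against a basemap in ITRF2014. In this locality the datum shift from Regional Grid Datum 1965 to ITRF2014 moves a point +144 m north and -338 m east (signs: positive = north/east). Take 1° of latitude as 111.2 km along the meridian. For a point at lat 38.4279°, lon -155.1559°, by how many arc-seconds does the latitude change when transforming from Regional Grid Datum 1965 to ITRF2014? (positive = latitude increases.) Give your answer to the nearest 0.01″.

1° of latitude = 111.2 km, so Δφ = 144.0 / 111200 = 0.0012950° = 4.662″.

Δφ = 4.66″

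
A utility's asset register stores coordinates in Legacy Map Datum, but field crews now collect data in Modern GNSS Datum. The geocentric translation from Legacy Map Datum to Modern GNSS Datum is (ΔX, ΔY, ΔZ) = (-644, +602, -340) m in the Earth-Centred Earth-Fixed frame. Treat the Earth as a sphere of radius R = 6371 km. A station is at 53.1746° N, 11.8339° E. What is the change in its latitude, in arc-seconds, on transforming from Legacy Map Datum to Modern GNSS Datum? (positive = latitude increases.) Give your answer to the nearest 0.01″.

Δφ = 6.54″

sin φ = 0.800466, cos φ = 0.599379, sin λ = 0.205075, cos λ = 0.978746.
North component: ΔN = −sin φ cos λ·ΔX − sin φ sin λ·ΔY + cos φ·ΔZ = −(0.800466)(0.978746)(-644) − (0.800466)(0.205075)(602) + (0.599379)(-340) = 201.93 m.
1° of latitude spans πR/180 = 111195 m, so Δφ = 201.93 / 111195 × 3600 = 6.538″.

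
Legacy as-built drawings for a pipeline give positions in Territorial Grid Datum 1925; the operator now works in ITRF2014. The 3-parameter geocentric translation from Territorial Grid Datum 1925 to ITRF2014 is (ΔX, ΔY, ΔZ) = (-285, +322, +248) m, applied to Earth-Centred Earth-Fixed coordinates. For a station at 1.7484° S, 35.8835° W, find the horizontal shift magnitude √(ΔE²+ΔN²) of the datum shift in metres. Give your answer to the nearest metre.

253 m

At φ = -1.7484°, λ = -35.8835°: sin φ = -0.030511, cos φ = 0.999534, sin λ = -0.586139, cos λ = 0.810210.
ΔE = −sin λ·ΔX + cos λ·ΔY = −(-0.586139)·(-285) + (0.810210)·(322) = 93.84 m.
ΔN = −sin φ cos λ·ΔX − sin φ sin λ·ΔY + cos φ·ΔZ = −(-0.030511)(0.810210)(-285) − (-0.030511)(-0.586139)(322) + (0.999534)(248) = 235.08 m.
Horizontal magnitude = √(ΔE² + ΔN²) = √(93.84² + 235.08²) = 253.12 m.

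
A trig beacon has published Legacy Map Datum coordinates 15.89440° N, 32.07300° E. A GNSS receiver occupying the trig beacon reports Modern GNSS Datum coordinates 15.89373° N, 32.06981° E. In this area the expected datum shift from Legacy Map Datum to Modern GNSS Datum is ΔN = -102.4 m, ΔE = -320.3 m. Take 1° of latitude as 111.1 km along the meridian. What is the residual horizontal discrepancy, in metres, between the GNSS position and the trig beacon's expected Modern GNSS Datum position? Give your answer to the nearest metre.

35 m

Observed coordinate differences: Δφ = -0.00067°, Δλ = -0.00319°.
Converting to metres (1° lat = 111100 m, cos φ = 0.961768): observed ΔN = -74.4 m, observed ΔE = -340.9 m.
Subtracting the expected shift leaves a residual of -74.4 − (-102.4) = 28.0 m north and -340.9 − (-320.3) = -20.6 m east.
Residual distance = √(28.0² + (-20.6)²) = 34.7 m.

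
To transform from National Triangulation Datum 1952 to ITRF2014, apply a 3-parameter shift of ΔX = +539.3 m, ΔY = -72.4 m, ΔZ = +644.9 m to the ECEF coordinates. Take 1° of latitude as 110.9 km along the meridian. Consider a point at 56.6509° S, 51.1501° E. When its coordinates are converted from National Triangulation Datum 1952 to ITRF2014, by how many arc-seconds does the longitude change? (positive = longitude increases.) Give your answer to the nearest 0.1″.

sin φ = -0.835337, cos φ = 0.549739, sin λ = 0.778792, cos λ = 0.627282.
East component: ΔE = −sin λ·ΔX + cos λ·ΔY = −(0.778792)(539.3) + (0.627282)(-72.4) = -465.42 m.
1° of latitude spans 110900 m; at latitude φ, 1° of longitude spans that × cos φ = 60966.0 m, so Δλ = -465.42 / 60966.0 × 3600 = -27.483″.

Δλ = -27.5″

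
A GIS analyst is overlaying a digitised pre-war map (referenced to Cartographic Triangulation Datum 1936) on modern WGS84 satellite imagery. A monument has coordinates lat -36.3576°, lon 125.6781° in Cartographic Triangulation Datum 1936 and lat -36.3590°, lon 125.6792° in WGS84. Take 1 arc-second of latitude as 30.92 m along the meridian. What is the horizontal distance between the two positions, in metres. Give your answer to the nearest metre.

184 m

Δφ = -36.3590° − -36.3576° = -0.0014°; Δλ = 125.6792° − 125.6781° = +0.0011°.
1° of latitude = 3600 × 30.92 = 111312 m.
ΔN = Δφ × 111312 = -155.8 m; ΔE = Δλ × 111312 × cos(-36.3576°) = +0.0011 × 111312 × 0.805333 = 98.6 m.
Distance = √(ΔE² + ΔN²) = √(98.6² + (-155.8)²) = 184.4 m.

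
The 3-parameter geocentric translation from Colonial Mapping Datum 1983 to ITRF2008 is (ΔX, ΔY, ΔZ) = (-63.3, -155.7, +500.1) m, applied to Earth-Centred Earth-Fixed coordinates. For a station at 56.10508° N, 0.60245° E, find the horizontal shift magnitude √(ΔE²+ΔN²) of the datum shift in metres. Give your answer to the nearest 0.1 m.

At φ = 56.10508°, λ = 0.60245°: sin φ = 0.830062, cos φ = 0.557672, sin λ = 0.010515, cos λ = 0.999945.
ΔE = −sin λ·ΔX + cos λ·ΔY = −(0.010515)·(-63.3) + (0.999945)·(-155.7) = -155.03 m.
ΔN = −sin φ cos λ·ΔX − sin φ sin λ·ΔY + cos φ·ΔZ = −(0.830062)(0.999945)(-63.3) − (0.830062)(0.010515)(-155.7) + (0.557672)(500.1) = 332.79 m.
Horizontal magnitude = √(ΔE² + ΔN²) = √((-155.03)² + 332.79²) = 367.13 m.

367.1 m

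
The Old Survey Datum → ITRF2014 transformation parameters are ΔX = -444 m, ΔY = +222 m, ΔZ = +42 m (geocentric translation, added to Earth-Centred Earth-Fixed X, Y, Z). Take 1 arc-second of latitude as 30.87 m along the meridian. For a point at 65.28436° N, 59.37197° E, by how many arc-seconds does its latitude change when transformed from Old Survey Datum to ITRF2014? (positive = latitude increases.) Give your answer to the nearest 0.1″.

sin φ = 0.908394, cos φ = 0.418115, sin λ = 0.860493, cos λ = 0.509462.
North component: ΔN = −sin φ cos λ·ΔX − sin φ sin λ·ΔY + cos φ·ΔZ = −(0.908394)(0.509462)(-444) − (0.908394)(0.860493)(222) + (0.418115)(42) = 49.51 m.
1° of latitude spans 3600 × 30.87 = 111132 m, so Δφ = 49.51 / 111132 × 3600 = 1.604″.

Δφ = 1.6″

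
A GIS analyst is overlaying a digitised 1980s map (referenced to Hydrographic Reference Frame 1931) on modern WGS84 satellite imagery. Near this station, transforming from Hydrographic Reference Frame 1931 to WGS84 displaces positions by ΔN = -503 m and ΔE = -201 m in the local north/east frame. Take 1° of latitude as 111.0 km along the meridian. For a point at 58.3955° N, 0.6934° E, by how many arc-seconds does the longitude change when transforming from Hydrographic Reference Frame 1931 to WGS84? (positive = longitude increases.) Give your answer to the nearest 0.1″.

At latitude 58.3955°, cos φ = 0.524053.
1° of longitude at this latitude = 111.0 × cos φ = 58.17 km, so Δλ = -201.0 / 58169.9 = -0.0034554° = -12.439″.

Δλ = -12.4″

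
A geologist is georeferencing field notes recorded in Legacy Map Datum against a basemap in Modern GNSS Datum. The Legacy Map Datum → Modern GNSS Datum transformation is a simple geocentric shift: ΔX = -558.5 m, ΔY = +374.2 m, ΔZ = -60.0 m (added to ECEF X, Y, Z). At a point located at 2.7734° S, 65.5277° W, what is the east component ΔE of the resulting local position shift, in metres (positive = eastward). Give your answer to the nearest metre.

ΔE = -353 m

The local east axis at (φ, λ) is (−sin λ, cos λ, 0), so ΔE = −sin(-65.5277°)·(-558.5) + cos(-65.5277°)·374.2 = -353.31 m.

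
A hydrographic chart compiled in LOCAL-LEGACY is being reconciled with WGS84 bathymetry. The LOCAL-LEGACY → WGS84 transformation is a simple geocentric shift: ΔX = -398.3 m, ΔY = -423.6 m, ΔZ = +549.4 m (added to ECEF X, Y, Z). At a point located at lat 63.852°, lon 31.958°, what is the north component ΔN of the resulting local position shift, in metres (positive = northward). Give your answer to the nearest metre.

ΔN = 747 m

The local north axis is (−sin φ cos λ, −sin φ sin λ, cos φ), giving ΔN = 303.348 + 201.264 + 242.116 = 746.73 m.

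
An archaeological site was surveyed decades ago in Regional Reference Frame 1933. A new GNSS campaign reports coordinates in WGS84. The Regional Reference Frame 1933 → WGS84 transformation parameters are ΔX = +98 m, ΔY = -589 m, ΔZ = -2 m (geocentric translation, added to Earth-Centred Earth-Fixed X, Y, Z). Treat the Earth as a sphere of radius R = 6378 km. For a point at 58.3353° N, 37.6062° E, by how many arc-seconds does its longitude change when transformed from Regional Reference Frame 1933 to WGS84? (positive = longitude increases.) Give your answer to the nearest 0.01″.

Δλ = -32.43″

sin φ = 0.851135, cos φ = 0.524947, sin λ = 0.610231, cos λ = 0.792224.
East component: ΔE = −sin λ·ΔX + cos λ·ΔY = −(0.610231)(98) + (0.792224)(-589) = -526.42 m.
1° of latitude spans πR/180 = 111317 m; at latitude φ, 1° of longitude spans that × cos φ = 58435.6 m, so Δλ = -526.42 / 58435.6 × 3600 = -32.431″.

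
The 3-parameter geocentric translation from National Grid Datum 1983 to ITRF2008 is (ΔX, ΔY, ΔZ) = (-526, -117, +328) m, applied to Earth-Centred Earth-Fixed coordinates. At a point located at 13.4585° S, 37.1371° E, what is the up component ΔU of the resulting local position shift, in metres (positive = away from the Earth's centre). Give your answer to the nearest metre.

At φ = -13.4585°, λ = 37.1371°: sin φ = -0.232741, cos φ = 0.972539, sin λ = 0.603724, cos λ = 0.797193.
ΔU = cos φ cos λ·ΔX + cos φ sin λ·ΔY + sin φ·ΔZ = (0.972539)(0.797193)(-526) + (0.972539)(0.603724)(-117) + (-0.232741)(328) = -552.84 m.

ΔU = -553 m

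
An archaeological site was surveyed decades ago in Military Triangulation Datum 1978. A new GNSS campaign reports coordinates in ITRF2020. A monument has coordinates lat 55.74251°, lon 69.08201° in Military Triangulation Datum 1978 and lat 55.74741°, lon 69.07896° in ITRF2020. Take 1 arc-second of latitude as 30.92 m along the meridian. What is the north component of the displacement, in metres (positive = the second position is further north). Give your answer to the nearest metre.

Δφ = 55.74741° − 55.74251° = +0.00490°; Δλ = 69.07896° − 69.08201° = -0.00305°.
1° of latitude = 3600 × 30.92 = 111312 m.
ΔN = Δφ × 111312 = 545.4 m; ΔE = Δλ × 111312 × cos(55.74251°) = -0.00305 × 111312 × 0.562913 = -191.1 m.

ΔN = 545 m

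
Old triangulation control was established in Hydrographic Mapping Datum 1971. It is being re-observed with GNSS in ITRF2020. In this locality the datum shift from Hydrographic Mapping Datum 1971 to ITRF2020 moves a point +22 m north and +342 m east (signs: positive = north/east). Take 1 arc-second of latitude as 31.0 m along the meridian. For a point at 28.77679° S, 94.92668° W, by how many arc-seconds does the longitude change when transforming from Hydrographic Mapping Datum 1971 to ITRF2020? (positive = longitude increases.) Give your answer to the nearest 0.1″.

Δλ = 12.6″

At latitude -28.77679°, cos φ = 0.876502.
1″ of longitude at this latitude = 31.00 × cos φ = 27.1716 m, so Δλ = 342.0 / 27.1716 = 12.587″.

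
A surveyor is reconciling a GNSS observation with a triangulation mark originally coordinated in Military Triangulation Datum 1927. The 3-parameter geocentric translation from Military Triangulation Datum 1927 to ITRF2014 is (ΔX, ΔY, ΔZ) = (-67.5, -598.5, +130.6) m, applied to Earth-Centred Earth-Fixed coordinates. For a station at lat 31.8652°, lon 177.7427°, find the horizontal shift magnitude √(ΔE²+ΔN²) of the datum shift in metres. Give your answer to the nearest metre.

At φ = 31.8652°, λ = 177.7427°: sin φ = 0.527923, cos φ = 0.849292, sin λ = 0.039387, cos λ = -0.999224.
ΔE = −sin λ·ΔX + cos λ·ΔY = −(0.039387)·(-67.5) + (-0.999224)·(-598.5) = 600.69 m.
ΔN = −sin φ cos λ·ΔX − sin φ sin λ·ΔY + cos φ·ΔZ = −(0.527923)(-0.999224)(-67.5) − (0.527923)(0.039387)(-598.5) + (0.849292)(130.6) = 87.76 m.
Horizontal magnitude = √(ΔE² + ΔN²) = √(600.69² + 87.76²) = 607.07 m.

607 m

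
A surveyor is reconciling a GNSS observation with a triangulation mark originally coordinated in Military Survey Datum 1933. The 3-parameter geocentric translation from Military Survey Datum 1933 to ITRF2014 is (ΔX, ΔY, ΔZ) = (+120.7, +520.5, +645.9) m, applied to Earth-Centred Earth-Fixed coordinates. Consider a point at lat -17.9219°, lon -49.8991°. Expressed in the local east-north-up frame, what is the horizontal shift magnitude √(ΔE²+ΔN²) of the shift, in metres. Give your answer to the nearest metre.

670 m

The local east axis at (φ, λ) is (−sin λ, cos λ, 0), so ΔE = −sin(-49.8991°)·120.7 + cos(-49.8991°)·520.5 = 427.60 m.
The local north axis is (−sin φ cos λ, −sin φ sin λ, cos φ), giving ΔN = 23.924 − 122.515 + 614.559 = 515.97 m.
Horizontal magnitude = √(ΔE² + ΔN²) = √(427.60² + 515.97²) = 670.12 m.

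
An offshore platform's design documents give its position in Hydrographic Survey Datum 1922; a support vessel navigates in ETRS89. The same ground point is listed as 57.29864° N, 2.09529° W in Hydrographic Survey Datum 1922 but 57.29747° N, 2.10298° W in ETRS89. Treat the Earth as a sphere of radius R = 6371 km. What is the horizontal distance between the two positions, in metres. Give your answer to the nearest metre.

480 m

Δφ = 57.29747° − 57.29864° = -0.00117°; Δλ = -2.10298° − -2.09529° = -0.00769°.
1° along a meridian = πR/180 = 111195 m.
ΔN = Δφ × 111195 = -130.1 m; ΔE = Δλ × 111195 × cos(57.29864°) = -0.00769 × 111195 × 0.540260 = -462.0 m.
Distance = √(ΔE² + ΔN²) = √((-462.0)² + (-130.1)²) = 479.9 m.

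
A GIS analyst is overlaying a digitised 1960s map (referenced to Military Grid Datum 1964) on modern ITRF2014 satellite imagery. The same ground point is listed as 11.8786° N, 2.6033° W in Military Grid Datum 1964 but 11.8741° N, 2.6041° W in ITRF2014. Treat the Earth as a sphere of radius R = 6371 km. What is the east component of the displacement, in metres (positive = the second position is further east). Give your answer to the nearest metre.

ΔE = -87 m

Δφ = 11.8741° − 11.8786° = -0.0045°; Δλ = -2.6041° − -2.6033° = -0.0008°.
1° along a meridian = πR/180 = 111195 m.
ΔN = Δφ × 111195 = -500.4 m; ΔE = Δλ × 111195 × cos(11.8786°) = -0.0008 × 111195 × 0.978586 = -87.1 m.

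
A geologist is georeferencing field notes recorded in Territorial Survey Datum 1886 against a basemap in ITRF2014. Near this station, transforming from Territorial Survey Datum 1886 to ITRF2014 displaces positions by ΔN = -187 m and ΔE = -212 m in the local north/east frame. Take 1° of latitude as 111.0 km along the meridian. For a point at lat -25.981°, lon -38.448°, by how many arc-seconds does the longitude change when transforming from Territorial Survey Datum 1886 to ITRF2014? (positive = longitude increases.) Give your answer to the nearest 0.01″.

At latitude -25.981°, cos φ = 0.898939.
1° of longitude at this latitude = 111.0 × cos φ = 99.78 km, so Δλ = -212.0 / 99782.3 = -0.0021246° = -7.649″.

Δλ = -7.65″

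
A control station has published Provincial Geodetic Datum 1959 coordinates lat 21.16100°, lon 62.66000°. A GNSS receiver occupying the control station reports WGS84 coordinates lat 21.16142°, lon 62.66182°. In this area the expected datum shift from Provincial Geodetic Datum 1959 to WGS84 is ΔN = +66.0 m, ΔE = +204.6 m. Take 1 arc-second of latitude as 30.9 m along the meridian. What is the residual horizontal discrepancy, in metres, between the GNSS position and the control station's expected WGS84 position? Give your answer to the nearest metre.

25 m

Observed coordinate differences: Δφ = +0.00042°, Δλ = +0.00182°.
Converting to metres (1° lat = 111240 m, cos φ = 0.932570): observed ΔN = 46.7 m, observed ΔE = 188.8 m.
Subtracting the expected shift leaves a residual of 46.7 − (66.0) = -19.3 m north and 188.8 − (204.6) = -15.8 m east.
Residual distance = √((-19.3)² + (-15.8)²) = 24.9 m.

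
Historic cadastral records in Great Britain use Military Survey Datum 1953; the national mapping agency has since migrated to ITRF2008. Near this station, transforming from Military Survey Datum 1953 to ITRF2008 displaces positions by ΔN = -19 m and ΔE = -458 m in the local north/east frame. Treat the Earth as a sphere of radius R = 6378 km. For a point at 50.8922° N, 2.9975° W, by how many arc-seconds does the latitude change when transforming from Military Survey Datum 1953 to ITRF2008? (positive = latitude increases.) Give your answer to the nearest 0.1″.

Δφ = -0.6″

On a sphere of radius R, 1 rad of latitude = R, so Δφ = ΔN / R = -19.0 / 6378000 = -2.9790e-06 rad = -0.614″.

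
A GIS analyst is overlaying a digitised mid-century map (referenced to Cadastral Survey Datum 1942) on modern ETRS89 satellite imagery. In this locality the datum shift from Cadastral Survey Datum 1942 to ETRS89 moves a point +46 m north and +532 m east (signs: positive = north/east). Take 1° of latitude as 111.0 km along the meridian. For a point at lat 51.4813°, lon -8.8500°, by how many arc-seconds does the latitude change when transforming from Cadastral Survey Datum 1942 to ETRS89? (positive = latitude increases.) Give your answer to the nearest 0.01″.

1° of latitude = 111.0 km, so Δφ = 46.0 / 111000 = 0.0004144° = 1.492″.

Δφ = 1.49″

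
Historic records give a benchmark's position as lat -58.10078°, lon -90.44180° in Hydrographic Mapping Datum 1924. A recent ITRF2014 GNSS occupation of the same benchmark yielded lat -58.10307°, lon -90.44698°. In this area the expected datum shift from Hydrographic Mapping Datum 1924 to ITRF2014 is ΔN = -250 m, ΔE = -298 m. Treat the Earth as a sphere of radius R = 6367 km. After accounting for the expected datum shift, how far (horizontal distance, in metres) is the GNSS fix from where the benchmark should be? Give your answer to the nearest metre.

8 m

Observed coordinate differences: Δφ = -0.00229°, Δλ = -0.00518°.
Converting to metres (1° lat = 111125 m, cos φ = 0.528427): observed ΔN = -254.5 m, observed ΔE = -304.2 m.
Subtracting the expected shift leaves a residual of -254.5 − (-250) = -4.5 m north and -304.2 − (-298) = -6.2 m east.
Residual distance = √((-4.5)² + (-6.2)²) = 7.6 m.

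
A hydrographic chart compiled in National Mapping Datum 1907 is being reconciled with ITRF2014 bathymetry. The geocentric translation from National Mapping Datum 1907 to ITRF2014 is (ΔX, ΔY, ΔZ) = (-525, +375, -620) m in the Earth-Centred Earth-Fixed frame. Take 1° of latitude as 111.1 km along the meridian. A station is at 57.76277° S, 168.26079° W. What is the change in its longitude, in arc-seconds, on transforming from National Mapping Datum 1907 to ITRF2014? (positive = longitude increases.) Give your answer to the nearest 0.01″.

Δλ = -28.79″

sin φ = -0.845847, cos φ = 0.533426, sin λ = -0.203457, cos λ = -0.979084.
East component: ΔE = −sin λ·ΔX + cos λ·ΔY = −(-0.203457)(-525) + (-0.979084)(375) = -473.97 m.
1° of latitude spans 111100 m; at latitude φ, 1° of longitude spans that × cos φ = 59263.6 m, so Δλ = -473.97 / 59263.6 × 3600 = -28.792″.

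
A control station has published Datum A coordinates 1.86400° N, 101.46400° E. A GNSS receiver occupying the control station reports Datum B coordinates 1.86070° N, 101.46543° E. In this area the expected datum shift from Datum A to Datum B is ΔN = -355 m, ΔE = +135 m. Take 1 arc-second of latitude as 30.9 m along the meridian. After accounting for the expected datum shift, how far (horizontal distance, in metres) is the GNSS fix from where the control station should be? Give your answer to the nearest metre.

27 m

Observed coordinate differences: Δφ = -0.00330°, Δλ = +0.00143°.
Converting to metres (1° lat = 111240 m, cos φ = 0.999471): observed ΔN = -367.1 m, observed ΔE = 159.0 m.
Subtracting the expected shift leaves a residual of -367.1 − (-355) = -12.1 m north and 159.0 − (135) = 24.0 m east.
Residual distance = √((-12.1)² + 24.0²) = 26.9 m.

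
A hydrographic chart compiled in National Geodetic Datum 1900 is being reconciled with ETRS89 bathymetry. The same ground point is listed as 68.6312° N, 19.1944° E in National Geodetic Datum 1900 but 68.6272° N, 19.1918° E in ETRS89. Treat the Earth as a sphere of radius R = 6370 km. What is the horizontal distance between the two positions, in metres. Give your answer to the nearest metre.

Δφ = 68.6272° − 68.6312° = -0.0040°; Δλ = 19.1918° − 19.1944° = -0.0026°.
1° along a meridian = πR/180 = 111177 m.
ΔN = Δφ × 111177 = -444.7 m; ΔE = Δλ × 111177 × cos(68.6312°) = -0.0026 × 111177 × 0.364370 = -105.3 m.
Distance = √(ΔE² + ΔN²) = √((-105.3)² + (-444.7)²) = 457.0 m.

457 m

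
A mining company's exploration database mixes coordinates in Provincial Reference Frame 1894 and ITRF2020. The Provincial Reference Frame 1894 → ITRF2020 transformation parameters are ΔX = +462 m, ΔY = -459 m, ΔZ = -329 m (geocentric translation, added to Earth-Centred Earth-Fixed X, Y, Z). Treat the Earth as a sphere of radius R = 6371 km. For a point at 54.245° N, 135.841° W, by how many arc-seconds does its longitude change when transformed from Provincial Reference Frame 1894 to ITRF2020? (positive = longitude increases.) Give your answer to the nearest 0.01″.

sin φ = 0.811523, cos φ = 0.584320, sin λ = -0.696652, cos λ = -0.717409.
East component: ΔE = −sin λ·ΔX + cos λ·ΔY = −(-0.696652)(462) + (-0.717409)(-459) = 651.14 m.
1° of latitude spans πR/180 = 111195 m; at latitude φ, 1° of longitude spans that × cos φ = 64973.5 m, so Δλ = 651.14 / 64973.5 × 3600 = 36.078″.

Δλ = 36.08″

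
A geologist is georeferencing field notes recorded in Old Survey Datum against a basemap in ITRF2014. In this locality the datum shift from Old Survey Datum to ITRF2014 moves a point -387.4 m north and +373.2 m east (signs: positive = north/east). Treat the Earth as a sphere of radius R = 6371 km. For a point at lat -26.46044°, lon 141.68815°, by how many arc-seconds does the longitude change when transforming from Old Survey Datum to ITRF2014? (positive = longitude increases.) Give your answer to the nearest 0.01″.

Δλ = 13.50″

At latitude -26.46044°, cos φ = 0.895242.
One radian of longitude at latitude φ spans R cos φ, so Δλ = ΔE / (R cos φ) = 373.2 / (6371000 × 0.895242) = 6.5432e-05 rad = 13.496″.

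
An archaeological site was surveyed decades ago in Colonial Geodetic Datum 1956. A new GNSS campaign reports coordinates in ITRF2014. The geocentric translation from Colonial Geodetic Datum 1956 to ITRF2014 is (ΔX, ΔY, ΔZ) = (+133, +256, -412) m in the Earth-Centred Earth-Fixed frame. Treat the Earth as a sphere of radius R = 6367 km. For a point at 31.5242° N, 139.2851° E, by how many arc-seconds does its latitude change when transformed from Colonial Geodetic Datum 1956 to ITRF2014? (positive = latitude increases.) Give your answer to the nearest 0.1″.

sin φ = 0.522859, cos φ = 0.852419, sin λ = 0.652296, cos λ = -0.757965.
North component: ΔN = −sin φ cos λ·ΔX − sin φ sin λ·ΔY + cos φ·ΔZ = −(0.522859)(-0.757965)(133) − (0.522859)(0.652296)(256) + (0.852419)(-412) = -385.80 m.
1° of latitude spans πR/180 = 111125 m, so Δφ = -385.80 / 111125 × 3600 = -12.498″.

Δφ = -12.5″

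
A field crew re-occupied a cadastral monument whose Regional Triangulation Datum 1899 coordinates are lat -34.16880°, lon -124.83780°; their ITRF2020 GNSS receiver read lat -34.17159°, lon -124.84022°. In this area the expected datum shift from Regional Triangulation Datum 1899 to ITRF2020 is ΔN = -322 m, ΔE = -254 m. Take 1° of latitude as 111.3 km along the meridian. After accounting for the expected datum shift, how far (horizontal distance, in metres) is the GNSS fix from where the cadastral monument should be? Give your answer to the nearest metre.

33 m

Observed coordinate differences: Δφ = -0.00279°, Δλ = -0.00242°.
Converting to metres (1° lat = 111300 m, cos φ = 0.827387): observed ΔN = -310.5 m, observed ΔE = -222.9 m.
Subtracting the expected shift leaves a residual of -310.5 − (-322) = 11.5 m north and -222.9 − (-254) = 31.1 m east.
Residual distance = √(11.5² + 31.1²) = 33.2 m.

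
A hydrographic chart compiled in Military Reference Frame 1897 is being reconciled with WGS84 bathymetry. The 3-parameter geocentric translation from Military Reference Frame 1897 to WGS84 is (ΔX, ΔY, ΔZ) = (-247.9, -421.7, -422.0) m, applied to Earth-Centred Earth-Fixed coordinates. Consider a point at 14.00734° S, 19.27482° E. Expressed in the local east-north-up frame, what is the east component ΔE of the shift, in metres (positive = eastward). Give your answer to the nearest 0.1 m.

ΔE = -316.2 m

At φ = -14.00734°, λ = 19.27482°: sin φ = -0.242046, cos φ = 0.970265, sin λ = 0.330100, cos λ = 0.943946.
ΔE = −sin λ·ΔX + cos λ·ΔY = −(0.330100)·(-247.9) + (0.943946)·(-421.7) = -316.23 m.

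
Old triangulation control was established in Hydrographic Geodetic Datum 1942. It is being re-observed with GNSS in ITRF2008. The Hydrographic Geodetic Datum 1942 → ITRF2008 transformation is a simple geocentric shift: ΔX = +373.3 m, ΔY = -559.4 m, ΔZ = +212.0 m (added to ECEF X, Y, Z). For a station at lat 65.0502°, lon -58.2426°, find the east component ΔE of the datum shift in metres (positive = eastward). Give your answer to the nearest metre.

At φ = 65.0502°, λ = -58.2426°: sin φ = 0.906678, cos φ = 0.421824, sin λ = -0.850284, cos λ = 0.526324.
ΔE = −sin λ·ΔX + cos λ·ΔY = −(-0.850284)·(373.3) + (0.526324)·(-559.4) = 22.99 m.

ΔE = 23 m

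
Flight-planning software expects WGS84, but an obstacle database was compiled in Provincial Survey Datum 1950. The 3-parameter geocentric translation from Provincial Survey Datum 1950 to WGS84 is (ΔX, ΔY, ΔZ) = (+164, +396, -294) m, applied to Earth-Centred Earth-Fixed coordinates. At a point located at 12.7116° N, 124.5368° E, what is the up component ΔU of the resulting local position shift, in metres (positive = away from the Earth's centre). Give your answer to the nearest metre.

The local up (radial) axis is (cos φ cos λ, cos φ sin λ, sin φ), giving ΔU = -90.699 + 318.214 − 64.693 = 162.82 m.

ΔU = 163 m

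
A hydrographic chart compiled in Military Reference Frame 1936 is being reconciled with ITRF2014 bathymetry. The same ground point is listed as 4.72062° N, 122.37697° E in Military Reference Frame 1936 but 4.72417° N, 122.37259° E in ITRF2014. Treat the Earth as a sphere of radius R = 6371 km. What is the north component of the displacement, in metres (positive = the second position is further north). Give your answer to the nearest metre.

ΔN = 395 m

Δφ = 4.72417° − 4.72062° = +0.00355°; Δλ = 122.37259° − 122.37697° = -0.00438°.
1° along a meridian = πR/180 = 111195 m.
ΔN = Δφ × 111195 = 394.7 m; ΔE = Δλ × 111195 × cos(4.72062°) = -0.00438 × 111195 × 0.996608 = -485.4 m.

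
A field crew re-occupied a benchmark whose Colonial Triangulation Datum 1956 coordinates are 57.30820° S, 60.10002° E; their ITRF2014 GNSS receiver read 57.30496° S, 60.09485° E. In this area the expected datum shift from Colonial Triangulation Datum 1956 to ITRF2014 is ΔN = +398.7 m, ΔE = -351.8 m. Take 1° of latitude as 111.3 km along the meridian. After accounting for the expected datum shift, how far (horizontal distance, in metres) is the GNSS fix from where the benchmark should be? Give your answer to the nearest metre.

Observed coordinate differences: Δφ = +0.00324°, Δλ = -0.00517°.
Converting to metres (1° lat = 111300 m, cos φ = 0.540120): observed ΔN = 360.6 m, observed ΔE = -310.8 m.
Subtracting the expected shift leaves a residual of 360.6 − (398.7) = -38.1 m north and -310.8 − (-351.8) = 41.0 m east.
Residual distance = √((-38.1)² + 41.0²) = 56.0 m.

56 m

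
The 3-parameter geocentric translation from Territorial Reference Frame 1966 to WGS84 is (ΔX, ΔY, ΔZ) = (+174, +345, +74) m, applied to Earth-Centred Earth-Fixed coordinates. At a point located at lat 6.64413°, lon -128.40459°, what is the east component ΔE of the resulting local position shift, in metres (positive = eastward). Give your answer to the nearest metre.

ΔE = -78 m

At φ = 6.64413°, λ = -128.40459°: sin φ = 0.115702, cos φ = 0.993284, sin λ = -0.783644, cos λ = -0.621211.
ΔE = −sin λ·ΔX + cos λ·ΔY = −(-0.783644)·(174) + (-0.621211)·(345) = -77.96 m.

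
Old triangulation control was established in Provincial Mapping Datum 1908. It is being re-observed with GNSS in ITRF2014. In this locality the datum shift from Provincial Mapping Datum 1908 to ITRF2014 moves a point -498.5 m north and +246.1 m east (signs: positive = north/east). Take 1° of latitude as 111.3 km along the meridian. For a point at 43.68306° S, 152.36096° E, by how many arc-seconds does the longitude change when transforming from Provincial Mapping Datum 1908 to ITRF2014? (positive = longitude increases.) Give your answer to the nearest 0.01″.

Δλ = 11.01″

At latitude -43.68306°, cos φ = 0.723171.
1° of longitude at this latitude = 111.3 × cos φ = 80.49 km, so Δλ = 246.1 / 80489.0 = 0.0030576° = 11.007″.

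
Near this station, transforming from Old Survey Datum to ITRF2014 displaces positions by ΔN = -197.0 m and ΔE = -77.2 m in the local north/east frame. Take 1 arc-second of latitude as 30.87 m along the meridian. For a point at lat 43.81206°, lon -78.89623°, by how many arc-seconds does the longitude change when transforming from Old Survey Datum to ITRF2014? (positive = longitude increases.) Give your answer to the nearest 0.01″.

Δλ = -3.47″

At latitude 43.81206°, cos φ = 0.721615.
1″ of longitude at this latitude = 30.87 × cos φ = 22.2762 m, so Δλ = -77.2 / 22.2762 = -3.466″.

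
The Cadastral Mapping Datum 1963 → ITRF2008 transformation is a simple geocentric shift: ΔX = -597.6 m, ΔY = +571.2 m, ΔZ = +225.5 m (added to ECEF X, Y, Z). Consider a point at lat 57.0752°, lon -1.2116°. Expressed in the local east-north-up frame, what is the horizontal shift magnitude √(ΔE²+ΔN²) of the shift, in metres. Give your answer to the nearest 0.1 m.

845.0 m

The local east axis at (φ, λ) is (−sin λ, cos λ, 0), so ΔE = −sin(-1.2116°)·(-597.6) + cos(-1.2116°)·571.2 = 558.44 m.
The local north axis is (−sin φ cos λ, −sin φ sin λ, cos φ), giving ΔN = 501.504 + 10.138 + 122.568 = 634.21 m.
Horizontal magnitude = √(ΔE² + ΔN²) = √(558.44² + 634.21²) = 845.03 m.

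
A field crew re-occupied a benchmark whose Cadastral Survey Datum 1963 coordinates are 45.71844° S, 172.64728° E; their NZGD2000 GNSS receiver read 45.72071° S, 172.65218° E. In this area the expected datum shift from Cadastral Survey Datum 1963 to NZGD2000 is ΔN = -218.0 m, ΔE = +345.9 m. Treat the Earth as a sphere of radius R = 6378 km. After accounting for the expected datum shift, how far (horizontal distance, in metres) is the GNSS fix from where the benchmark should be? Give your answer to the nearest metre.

Observed coordinate differences: Δφ = -0.00227°, Δλ = +0.00490°.
Converting to metres (1° lat = 111317 m, cos φ = 0.698185): observed ΔN = -252.7 m, observed ΔE = 380.8 m.
Subtracting the expected shift leaves a residual of -252.7 − (-218.0) = -34.7 m north and 380.8 − (345.9) = 34.9 m east.
Residual distance = √((-34.7)² + 34.9²) = 49.2 m.

49 m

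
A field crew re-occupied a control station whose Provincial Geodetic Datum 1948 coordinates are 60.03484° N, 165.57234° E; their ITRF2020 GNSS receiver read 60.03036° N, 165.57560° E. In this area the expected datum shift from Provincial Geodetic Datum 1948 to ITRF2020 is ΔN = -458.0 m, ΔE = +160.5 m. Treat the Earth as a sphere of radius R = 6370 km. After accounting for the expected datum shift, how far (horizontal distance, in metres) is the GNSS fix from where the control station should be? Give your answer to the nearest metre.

45 m

Observed coordinate differences: Δφ = -0.00448°, Δλ = +0.00326°.
Converting to metres (1° lat = 111177 m, cos φ = 0.499473): observed ΔN = -498.1 m, observed ΔE = 181.0 m.
Subtracting the expected shift leaves a residual of -498.1 − (-458.0) = -40.1 m north and 181.0 − (160.5) = 20.5 m east.
Residual distance = √((-40.1)² + 20.5²) = 45.0 m.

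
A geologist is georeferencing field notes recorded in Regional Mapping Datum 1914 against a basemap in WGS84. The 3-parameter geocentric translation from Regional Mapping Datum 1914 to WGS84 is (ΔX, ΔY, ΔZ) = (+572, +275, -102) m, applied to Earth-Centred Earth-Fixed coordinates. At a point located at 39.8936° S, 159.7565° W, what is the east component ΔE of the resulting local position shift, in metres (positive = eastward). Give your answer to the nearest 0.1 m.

ΔE = -60.1 m

At φ = -39.8936°, λ = -159.7565°: sin φ = -0.641364, cos φ = 0.767237, sin λ = -0.346011, cos λ = -0.938231.
ΔE = −sin λ·ΔX + cos λ·ΔY = −(-0.346011)·(572) + (-0.938231)·(275) = -60.10 m.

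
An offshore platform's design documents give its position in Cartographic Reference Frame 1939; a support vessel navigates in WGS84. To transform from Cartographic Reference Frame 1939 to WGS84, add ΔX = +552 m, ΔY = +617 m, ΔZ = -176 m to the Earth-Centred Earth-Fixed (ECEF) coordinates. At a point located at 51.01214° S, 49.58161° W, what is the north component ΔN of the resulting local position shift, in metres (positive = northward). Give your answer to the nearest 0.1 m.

At φ = -51.01214°, λ = -49.58161°: sin φ = -0.777279, cos φ = 0.629156, sin λ = -0.761330, cos λ = 0.648364.
ΔN = −sin φ cos λ·ΔX − sin φ sin λ·ΔY + cos φ·ΔZ = −(-0.777279)(0.648364)(552) − (-0.777279)(-0.761330)(617) + (0.629156)(-176) = -197.67 m.

ΔN = -197.7 m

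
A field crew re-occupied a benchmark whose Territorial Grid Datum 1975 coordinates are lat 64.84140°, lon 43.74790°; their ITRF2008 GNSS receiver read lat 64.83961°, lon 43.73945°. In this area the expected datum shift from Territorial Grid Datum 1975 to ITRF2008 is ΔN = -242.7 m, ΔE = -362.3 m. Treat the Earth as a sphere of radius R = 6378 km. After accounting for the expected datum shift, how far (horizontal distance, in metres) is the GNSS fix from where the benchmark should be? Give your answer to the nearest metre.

57 m

Observed coordinate differences: Δφ = -0.00179°, Δλ = -0.00845°.
Converting to metres (1° lat = 111317 m, cos φ = 0.425125): observed ΔN = -199.3 m, observed ΔE = -399.9 m.
Subtracting the expected shift leaves a residual of -199.3 − (-242.7) = 43.4 m north and -399.9 − (-362.3) = -37.6 m east.
Residual distance = √(43.4² + (-37.6)²) = 57.4 m.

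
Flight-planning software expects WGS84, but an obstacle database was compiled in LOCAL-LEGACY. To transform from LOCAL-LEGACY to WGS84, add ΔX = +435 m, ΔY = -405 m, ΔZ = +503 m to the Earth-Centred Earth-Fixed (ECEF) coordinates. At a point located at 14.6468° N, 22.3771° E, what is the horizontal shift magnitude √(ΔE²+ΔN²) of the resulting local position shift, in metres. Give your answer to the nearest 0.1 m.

686.6 m

At φ = 14.6468°, λ = 22.3771°: sin φ = 0.252860, cos φ = 0.967503, sin λ = 0.380701, cos λ = 0.924698.
ΔE = −sin λ·ΔX + cos λ·ΔY = −(0.380701)·(435) + (0.924698)·(-405) = -540.11 m.
ΔN = −sin φ cos λ·ΔX − sin φ sin λ·ΔY + cos φ·ΔZ = −(0.252860)(0.924698)(435) − (0.252860)(0.380701)(-405) + (0.967503)(503) = 423.93 m.
Horizontal magnitude = √(ΔE² + ΔN²) = √((-540.11)² + 423.93²) = 686.61 m.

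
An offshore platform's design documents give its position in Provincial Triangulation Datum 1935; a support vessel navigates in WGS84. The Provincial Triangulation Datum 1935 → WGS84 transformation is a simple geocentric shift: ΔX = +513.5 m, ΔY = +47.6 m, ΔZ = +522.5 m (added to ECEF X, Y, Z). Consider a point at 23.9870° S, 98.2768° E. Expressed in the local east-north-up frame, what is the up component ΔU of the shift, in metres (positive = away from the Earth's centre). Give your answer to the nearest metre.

ΔU = -237 m

The local up (radial) axis is (cos φ cos λ, cos φ sin λ, sin φ), giving ΔU = -67.537 + 43.036 − 212.412 = -236.91 m.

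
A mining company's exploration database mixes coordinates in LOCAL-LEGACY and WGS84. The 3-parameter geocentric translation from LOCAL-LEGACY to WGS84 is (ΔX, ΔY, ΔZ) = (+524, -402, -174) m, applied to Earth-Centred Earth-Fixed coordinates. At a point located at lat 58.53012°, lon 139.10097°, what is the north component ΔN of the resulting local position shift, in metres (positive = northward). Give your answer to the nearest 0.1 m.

At φ = 58.53012°, λ = 139.10097°: sin φ = 0.852915, cos φ = 0.522050, sin λ = 0.654728, cos λ = -0.755865.
ΔN = −sin φ cos λ·ΔX − sin φ sin λ·ΔY + cos φ·ΔZ = −(0.852915)(-0.755865)(524) − (0.852915)(0.654728)(-402) + (0.522050)(-174) = 471.47 m.

ΔN = 471.5 m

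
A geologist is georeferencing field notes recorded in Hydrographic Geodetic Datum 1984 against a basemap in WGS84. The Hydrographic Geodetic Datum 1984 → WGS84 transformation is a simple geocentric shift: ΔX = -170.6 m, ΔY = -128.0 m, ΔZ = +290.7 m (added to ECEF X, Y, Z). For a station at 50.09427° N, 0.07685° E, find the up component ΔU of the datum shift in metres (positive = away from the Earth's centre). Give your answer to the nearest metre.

ΔU = 113 m

The local up (radial) axis is (cos φ cos λ, cos φ sin λ, sin φ), giving ΔU = -109.444 − 0.110 + 222.996 = 113.44 m.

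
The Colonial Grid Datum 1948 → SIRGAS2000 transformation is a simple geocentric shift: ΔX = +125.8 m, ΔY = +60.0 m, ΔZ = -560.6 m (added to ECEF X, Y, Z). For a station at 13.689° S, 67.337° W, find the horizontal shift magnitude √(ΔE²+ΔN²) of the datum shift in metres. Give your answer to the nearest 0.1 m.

At φ = -13.689°, λ = -67.337°: sin φ = -0.236652, cos φ = 0.971595, sin λ = -0.922787, cos λ = 0.385310.
ΔE = −sin λ·ΔX + cos λ·ΔY = −(-0.922787)·(125.8) + (0.385310)·(60.0) = 139.21 m.
ΔN = −sin φ cos λ·ΔX − sin φ sin λ·ΔY + cos φ·ΔZ = −(-0.236652)(0.385310)(125.8) − (-0.236652)(-0.922787)(60.0) + (0.971595)(-560.6) = -546.31 m.
Horizontal magnitude = √(ΔE² + ΔN²) = √(139.21² + (-546.31)²) = 563.76 m.

563.8 m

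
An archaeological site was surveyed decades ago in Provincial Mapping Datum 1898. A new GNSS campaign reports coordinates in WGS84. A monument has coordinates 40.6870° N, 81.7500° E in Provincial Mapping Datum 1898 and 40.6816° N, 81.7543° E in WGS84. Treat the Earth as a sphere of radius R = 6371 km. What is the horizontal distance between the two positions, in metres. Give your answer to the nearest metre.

701 m

Δφ = 40.6816° − 40.6870° = -0.0054°; Δλ = 81.7543° − 81.7500° = +0.0043°.
1° along a meridian = πR/180 = 111195 m.
ΔN = Δφ × 111195 = -600.5 m; ΔE = Δλ × 111195 × cos(40.6870°) = +0.0043 × 111195 × 0.758282 = 362.6 m.
Distance = √(ΔE² + ΔN²) = √(362.6² + (-600.5)²) = 701.4 m.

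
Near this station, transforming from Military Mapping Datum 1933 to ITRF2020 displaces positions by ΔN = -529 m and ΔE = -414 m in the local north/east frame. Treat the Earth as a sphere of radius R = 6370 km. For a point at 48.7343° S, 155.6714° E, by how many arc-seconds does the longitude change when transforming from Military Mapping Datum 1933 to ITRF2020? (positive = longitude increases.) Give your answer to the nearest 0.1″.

At latitude -48.7343°, cos φ = 0.659552.
One radian of longitude at latitude φ spans R cos φ, so Δλ = ΔE / (R cos φ) = -414.0 / (6370000 × 0.659552) = -9.8540e-05 rad = -20.325″.

Δλ = -20.3″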